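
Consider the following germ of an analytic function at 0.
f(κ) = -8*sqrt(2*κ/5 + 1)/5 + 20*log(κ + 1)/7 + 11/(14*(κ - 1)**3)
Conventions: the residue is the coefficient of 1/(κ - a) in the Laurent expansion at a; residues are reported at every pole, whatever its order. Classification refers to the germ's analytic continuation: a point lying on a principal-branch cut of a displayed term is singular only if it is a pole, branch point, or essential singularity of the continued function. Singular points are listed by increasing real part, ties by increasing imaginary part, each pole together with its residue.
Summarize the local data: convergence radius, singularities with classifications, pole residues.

Denominator factor (κ - 1)^3: pole of order 3 at 1, modulus 1.
Branch term (-8/5)*sqrt(1 - κ/(-5/2)): its argument vanishes at κ = -5/2, a square-root branch point, modulus 5/2.
Branch term (20/7)*log(1 - κ/(-1)): its argument vanishes at κ = -1, a logarithmic branch point, modulus 1.
The radius of convergence is the smallest modulus among the singular points: 1.
The branch terms are analytic at 1 and contribute nothing to the residue; only the rational part matters.
At the order-3 pole 1 set g(κ) = (κ - (1))^3*(rational part) = 11/14.
Order-3 pole: residue = g''(a)/2; g''(1) = 0, so the residue is 0.
List the singular points by increasing real part (a conjugate pair: the negative imaginary part first).

Radius of convergence at 0: 1.
At -5/2: an algebraic (square-root) branch point.
At -1: a logarithmic branch point.
At 1: a pole of order 3; residue 0.


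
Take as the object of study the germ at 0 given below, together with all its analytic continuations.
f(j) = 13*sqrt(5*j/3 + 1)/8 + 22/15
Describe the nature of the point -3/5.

The term (13/8)*sqrt(1 - j/(-3/5)) has argument 1 - -3/5/(-3/5) = 0 at -3/5: a square-root (algebraic, two-sheeted) branch point; the remaining terms are analytic or single-valued there.

The point is an algebraic (square-root) branch point.


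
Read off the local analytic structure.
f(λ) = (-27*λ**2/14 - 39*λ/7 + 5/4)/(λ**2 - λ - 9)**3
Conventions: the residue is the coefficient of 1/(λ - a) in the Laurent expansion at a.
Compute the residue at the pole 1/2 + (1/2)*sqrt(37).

The factor λ**2 - λ - 9 splits as (λ - a)(λ - a') with a = 1/2 + (1/2)*sqrt(37), a' = 1/2 - (1/2)*sqrt(37). At the order-3 pole a set g(λ) = (λ - a)^3*f(λ) = [-27*λ**2/14 - 39*λ/7 + 5/4] / (λ - a')^3.
Order-3 pole: residue = g''(a)/2; g''(1/2 + (1/2)*sqrt(37)) = (330/354571)*sqrt(37), so the residue is (165/354571)*sqrt(37).

The residue is (165/354571)*sqrt(37).


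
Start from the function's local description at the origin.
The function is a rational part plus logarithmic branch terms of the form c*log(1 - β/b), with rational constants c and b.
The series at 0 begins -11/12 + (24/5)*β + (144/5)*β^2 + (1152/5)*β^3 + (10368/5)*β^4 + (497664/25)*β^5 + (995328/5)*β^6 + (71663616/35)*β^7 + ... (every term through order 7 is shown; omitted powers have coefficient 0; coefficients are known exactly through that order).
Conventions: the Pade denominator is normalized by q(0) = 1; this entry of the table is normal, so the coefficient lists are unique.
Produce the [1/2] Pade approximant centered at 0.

Taylor coefficients needed (read off): a_0 = -11/12, a_1 = 24/5, a_2 = 144/5, a_3 = 1152/5.
Write the denominator as Q(β) = 1 + q1*β + q2*β^2. Requiring Q*f - P = O(β^4) with deg P <= 1 kills the coefficients of β^2..β^3 in Q*f:
  β^2: a_2 + q1*a_1 + q2*a_0 = 0, i.e. 144/5 + (24/5)*q1 + (-11/12)*q2 = 0.
  β^3: a_3 + q1*a_2 + q2*a_1 = 0, i.e. 1152/5 + (144/5)*q1 + (24/5)*q2 = 0.
Solving this linear system: q1 = -728/103, q2 = -576/103.
The numerator is Q*f truncated at degree 1: P0 = a_0 = -11/12; P1 = a_1 + q1*a_0 = 17426/1545.

The Pade approximant has numerator coefficients [-11/12, 17426/1545]; denominator coefficients [1, -728/103, -576/103].


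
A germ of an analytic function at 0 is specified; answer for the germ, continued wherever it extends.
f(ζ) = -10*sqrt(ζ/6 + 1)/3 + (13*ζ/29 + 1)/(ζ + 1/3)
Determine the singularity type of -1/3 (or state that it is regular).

The denominator factor ζ + 1/3 vanishes at -1/3 and appears to the power 1; the numerator there equals 74/87, nonzero, and no other factor vanishes.
The branch terms are analytic at this point.
Hence a pole whose order is the multiplicity, 1.

The point is a pole of order 1.


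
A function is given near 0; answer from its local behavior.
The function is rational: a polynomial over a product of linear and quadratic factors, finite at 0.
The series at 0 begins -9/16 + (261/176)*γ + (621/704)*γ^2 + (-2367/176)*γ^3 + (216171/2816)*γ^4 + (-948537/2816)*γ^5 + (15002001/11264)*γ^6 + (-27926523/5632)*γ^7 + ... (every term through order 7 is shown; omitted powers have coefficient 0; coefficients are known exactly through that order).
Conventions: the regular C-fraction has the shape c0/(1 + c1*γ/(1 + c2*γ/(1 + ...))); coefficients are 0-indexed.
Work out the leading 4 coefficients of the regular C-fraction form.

Taylor coefficients (read off): a_0 = -9/16, a_1 = 261/176, a_2 = 621/704, a_3 = -2367/176.
c0 = a_0 = -9/16. Peel one level at a time: if S = 1 + c*γ/S' with S'(0) = 1, then c is the γ-coefficient of S and S' = c*γ/(S - 1).
S_1 = c0/f = 1 + (29/11)*γ + (4123/484)*γ^2 + ...; c1 = 29/11.
S_2 = c1*γ/(S_1 - 1) = 1 + (-4123/1276)*γ + (126793/13456)*γ^2 + ...; c2 = -4123/1276.
S_3 = c2*γ/(S_2 - 1) = 1 + (1394723/478268)*γ + ...; c3 = 1394723/478268.

The regular C-fraction coefficients are [-9/16, 29/11, -4123/1276, 1394723/478268].


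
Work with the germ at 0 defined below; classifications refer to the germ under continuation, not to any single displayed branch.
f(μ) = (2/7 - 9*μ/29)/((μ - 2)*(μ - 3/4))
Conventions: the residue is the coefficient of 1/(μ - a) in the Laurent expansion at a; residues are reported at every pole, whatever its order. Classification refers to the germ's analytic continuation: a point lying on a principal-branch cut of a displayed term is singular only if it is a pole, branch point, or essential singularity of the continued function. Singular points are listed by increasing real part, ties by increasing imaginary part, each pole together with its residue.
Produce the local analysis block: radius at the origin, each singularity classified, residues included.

Radius of convergence at 0: 3/4.
At 3/4: a pole of order 1; residue -43/1015.
At 2: a pole of order 1; residue -272/1015.

Denominator factor (μ - 2): pole of order 1 at 2, modulus 2.
Denominator factor (μ - 3/4): pole of order 1 at 3/4, modulus 3/4.
The radius of convergence is the smallest modulus among the singular points: 3/4.
At the order-1 pole 3/4 set g(μ) = (μ - (3/4))*f(μ) = (2/7 - 9*μ/29)/(μ - 2).
Simple pole: residue = g(a) at a = 3/4, which is -43/1015.
At the order-1 pole 2 set g(μ) = (μ - (2))*f(μ) = (2/7 - 9*μ/29)/(μ - 3/4).
Simple pole: residue = g(a) at a = 2, which is -272/1015.
List the singular points by increasing real part (a conjugate pair: the negative imaginary part first).


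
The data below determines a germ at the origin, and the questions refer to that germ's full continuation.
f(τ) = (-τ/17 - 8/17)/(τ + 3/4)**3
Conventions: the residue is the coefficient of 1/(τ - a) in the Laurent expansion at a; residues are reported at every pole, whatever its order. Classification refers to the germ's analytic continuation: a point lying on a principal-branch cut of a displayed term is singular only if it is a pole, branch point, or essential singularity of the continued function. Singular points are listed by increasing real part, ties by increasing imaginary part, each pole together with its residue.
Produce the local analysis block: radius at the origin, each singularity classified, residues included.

Denominator factor (τ + 3/4)^3: pole of order 3 at -3/4, modulus 3/4.
The radius of convergence is the smallest modulus among the singular points: 3/4.
At the order-3 pole -3/4 set g(τ) = (τ - (-3/4))^3*f(τ) = -τ/17 - 8/17.
Order-3 pole: residue = g''(a)/2; g''(-3/4) = 0, so the residue is 0.

Radius of convergence at 0: 3/4.
At -3/4: a pole of order 3; residue 0.


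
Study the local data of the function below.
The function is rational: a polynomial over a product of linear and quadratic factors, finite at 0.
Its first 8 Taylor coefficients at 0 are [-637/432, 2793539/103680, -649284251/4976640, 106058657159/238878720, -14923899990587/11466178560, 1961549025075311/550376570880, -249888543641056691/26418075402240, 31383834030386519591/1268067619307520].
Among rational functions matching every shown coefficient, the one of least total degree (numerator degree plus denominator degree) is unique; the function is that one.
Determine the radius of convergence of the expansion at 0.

No rational of total degree below 5 reproduces all 8 coefficients; solving the [1/4] Pade equations on them gives f(α) = (31*α/5 - 13/27)/((α**2 + 9*α/8 + 2/7)*(α**2 + 5*α/3 + 8/7)), whose expansion matches every shown term.
Denominator factor (α**2 + 5*α/3 + 8/7): discriminant -113/63, complex-conjugate roots (-5/6) + ((1/42)*sqrt(791))*i and (-5/6) - ((1/42)*sqrt(791))*i; poles of order 1, moduli (2/7)*sqrt(14) and (2/7)*sqrt(14).
Denominator factor (α**2 + 9*α/8 + 2/7): discriminant 55/448, real irrational roots -9/16 + (1/112)*sqrt(385) and -9/16 - (1/112)*sqrt(385); poles of order 1, moduli 9/16 - (1/112)*sqrt(385) and 9/16 + (1/112)*sqrt(385).
The radius of convergence is the smallest modulus among the singular points: 9/16 - (1/112)*sqrt(385).

The radius of convergence is 9/16 - (1/112)*sqrt(385).


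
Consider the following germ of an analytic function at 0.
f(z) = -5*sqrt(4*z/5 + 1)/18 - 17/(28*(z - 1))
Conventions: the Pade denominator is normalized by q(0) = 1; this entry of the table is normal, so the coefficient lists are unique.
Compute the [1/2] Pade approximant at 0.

Taylor coefficients needed (expand at 0): a_0 = 83/252, a_1 = 125/252, a_2 = 793/1260, a_3 = 3769/6300.
Write the denominator as Q(z) = 1 + q1*z + q2*z^2. Requiring Q*f - P = O(z^4) with deg P <= 1 kills the coefficients of z^2..z^3 in Q*f:
  z^2: a_2 + q1*a_1 + q2*a_0 = 0, i.e. 793/1260 + (125/252)*q1 + (83/252)*q2 = 0.
  z^3: a_3 + q1*a_2 + q2*a_1 = 0, i.e. 3769/6300 + (793/1260)*q1 + (125/252)*q2 = 0.
Solving this linear system: q1 = -13057/4395, q2 = 11266/4395.
The numerator is Q*f truncated at degree 1: P0 = a_0 = 83/252; P1 = a_1 + q1*a_0 = -133589/276885.

The Pade approximant has numerator coefficients [83/252, -133589/276885]; denominator coefficients [1, -13057/4395, 11266/4395].


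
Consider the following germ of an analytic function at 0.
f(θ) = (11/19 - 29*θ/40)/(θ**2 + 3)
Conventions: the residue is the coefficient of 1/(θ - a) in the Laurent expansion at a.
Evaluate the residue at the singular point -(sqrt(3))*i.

The residue is (-29/80) + ((11/114)*sqrt(3))*i.

The factor θ**2 + 3 splits as (θ - a)(θ - a') with a = -(sqrt(3))*i, a' = (sqrt(3))*i. At the order-1 pole a set g(θ) = (θ - a)*f(θ) = [11/19 - 29*θ/40] / (θ - a').
Simple pole: residue = g(a) at a = -(sqrt(3))*i, which is (-29/80) + ((11/114)*sqrt(3))*i.


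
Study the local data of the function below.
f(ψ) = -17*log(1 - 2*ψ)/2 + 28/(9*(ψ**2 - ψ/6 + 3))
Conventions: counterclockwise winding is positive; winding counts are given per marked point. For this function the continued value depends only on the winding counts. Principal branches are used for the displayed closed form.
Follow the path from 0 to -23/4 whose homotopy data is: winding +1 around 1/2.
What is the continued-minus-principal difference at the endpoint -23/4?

Continued minus principal equals -(17)*pi*i.

The rational part is single-valued and drops out of the difference; each branch term changes only by its own monodromy.
(-17/2)*log(1 - ψ/(1/2)): each positive loop around 1/2 adds 2*pi*i to the log, so winding +1 contributes (-17/2)*(1)*2*pi*i = -(17)*pi*i.
Summing the contributions at ψ = -23/4 gives -(17)*pi*i.


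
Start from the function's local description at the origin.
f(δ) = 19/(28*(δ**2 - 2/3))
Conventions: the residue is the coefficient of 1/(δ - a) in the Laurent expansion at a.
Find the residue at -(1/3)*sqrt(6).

The factor δ**2 - 2/3 splits as (δ - a)(δ - a') with a = -(1/3)*sqrt(6), a' = (1/3)*sqrt(6). At the order-1 pole a set g(δ) = (δ - a)*f(δ) = [19/28] / (δ - a').
Simple pole: residue = g(a) at a = -(1/3)*sqrt(6), which is -(19/112)*sqrt(6).

The residue is -(19/112)*sqrt(6).


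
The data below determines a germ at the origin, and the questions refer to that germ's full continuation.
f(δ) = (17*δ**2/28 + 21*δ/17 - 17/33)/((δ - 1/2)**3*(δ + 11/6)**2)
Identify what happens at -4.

The point is a regular point.

Denominator factors: δ - 1/2 = -9/2 at δ = -4; δ + 11/6 = -13/6 at δ = -4 — none vanishes.
So the germ continues analytically to -4.


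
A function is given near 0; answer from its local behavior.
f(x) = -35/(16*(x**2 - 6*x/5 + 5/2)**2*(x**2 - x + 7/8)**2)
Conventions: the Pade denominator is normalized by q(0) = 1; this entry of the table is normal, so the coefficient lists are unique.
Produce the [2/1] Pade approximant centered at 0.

The Pade approximant has numerator coefficients [-16/35, -95217344/58120125, -22389280448/10171021875]; denominator coefficients [1, 561332/1660575].

Taylor coefficients needed (expand at 0): a_0 = -16/35, a_1 = -9088/6125, a_2 = -1821888/1071875, a_3 = 107775744/187578125.
Write the denominator as Q(x) = 1 + q1*x. Requiring Q*f - P = O(x^4) with deg P <= 2 kills the coefficients of x^3..x^3 in Q*f:
  x^3: a_3 + q1*a_2 = 0, i.e. 107775744/187578125 + (-1821888/1071875)*q1 = 0.
Solving this linear system: q1 = 561332/1660575.
The numerator is Q*f truncated at degree 2: P0 = a_0 = -16/35; P1 = a_1 + q1*a_0 = -95217344/58120125; P2 = a_2 + q1*a_1 = -22389280448/10171021875.


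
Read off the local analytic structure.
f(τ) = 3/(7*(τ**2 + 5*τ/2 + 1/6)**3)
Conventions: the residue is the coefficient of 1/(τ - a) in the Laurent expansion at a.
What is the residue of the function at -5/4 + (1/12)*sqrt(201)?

The factor τ**2 + 5*τ/2 + 1/6 splits as (τ - a)(τ - a') with a = -5/4 + (1/12)*sqrt(201), a' = -5/4 - (1/12)*sqrt(201). At the order-3 pole a set g(τ) = (τ - a)^3*f(τ) = [3/7] / (τ - a')^3.
Order-3 pole: residue = g''(a)/2; g''(-5/4 + (1/12)*sqrt(201)) = (10368/2105341)*sqrt(201), so the residue is (5184/2105341)*sqrt(201).

The residue is (5184/2105341)*sqrt(201).


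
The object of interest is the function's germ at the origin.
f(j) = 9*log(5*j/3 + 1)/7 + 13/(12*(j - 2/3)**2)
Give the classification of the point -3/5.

The term (9/7)*log(1 - j/(-3/5)) has argument 1 - -3/5/(-3/5) = 0 at -3/5: a logarithmic (infinitely-sheeted) branch point; the remaining terms are analytic or single-valued there.

The point is a logarithmic branch point.


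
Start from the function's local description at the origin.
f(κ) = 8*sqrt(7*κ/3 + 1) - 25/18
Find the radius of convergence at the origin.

Branch term (8)*sqrt(1 - κ/(-3/7)): its argument vanishes at κ = -3/7, a square-root branch point, modulus 3/7.
The radius of convergence is the smallest modulus among the singular points: 3/7.

The radius of convergence is 3/7.


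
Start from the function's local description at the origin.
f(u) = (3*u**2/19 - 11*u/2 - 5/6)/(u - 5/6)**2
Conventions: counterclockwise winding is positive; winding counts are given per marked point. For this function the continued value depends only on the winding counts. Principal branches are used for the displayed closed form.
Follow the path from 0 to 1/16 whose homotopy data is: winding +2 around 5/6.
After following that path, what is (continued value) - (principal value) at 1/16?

Continued minus principal equals 0.

The function is rational, hence single-valued: continuing it around any pole returns the same value, so the difference is 0.


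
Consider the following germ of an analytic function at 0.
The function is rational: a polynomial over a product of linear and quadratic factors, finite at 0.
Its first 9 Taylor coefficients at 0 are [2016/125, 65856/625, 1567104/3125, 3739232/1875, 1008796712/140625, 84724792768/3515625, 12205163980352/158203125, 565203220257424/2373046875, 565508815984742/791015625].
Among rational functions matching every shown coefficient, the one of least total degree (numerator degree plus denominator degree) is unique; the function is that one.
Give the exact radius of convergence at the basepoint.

No rational of total degree below 7 reproduces all 9 coefficients; solving the [0/7] Pade equations on them gives f(ρ) = -14/(3*(ρ - 5/12)**3*(ρ**2 - 2*ρ/3 - 2)**2), whose expansion matches every shown term.
Denominator factor (ρ - 5/12)^3: pole of order 3 at 5/12, modulus 5/12.
Denominator factor (ρ**2 - 2*ρ/3 - 2)^2: discriminant 76/9, real irrational roots 1/3 + (1/3)*sqrt(19) and 1/3 - (1/3)*sqrt(19); poles of order 2, moduli 1/3 + (1/3)*sqrt(19) and -1/3 + (1/3)*sqrt(19).
The radius of convergence is the smallest modulus among the singular points: 5/12.

The radius of convergence is 5/12.


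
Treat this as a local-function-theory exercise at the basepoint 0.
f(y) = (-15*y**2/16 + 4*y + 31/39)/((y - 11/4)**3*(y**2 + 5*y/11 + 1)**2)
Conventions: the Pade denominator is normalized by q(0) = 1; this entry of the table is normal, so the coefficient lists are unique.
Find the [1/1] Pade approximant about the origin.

Taylor coefficients needed (expand at 0): a_0 = -1984/51909, a_1 = -113792/570999, a_2 = 442436/6280989.
Write the denominator as Q(y) = 1 + q1*y. Requiring Q*f - P = O(y^3) with deg P <= 1 kills the coefficients of y^2..y^2 in Q*f:
  y^2: a_2 + q1*a_1 = 0, i.e. 442436/6280989 + (-113792/570999)*q1 = 0.
Solving this linear system: q1 = 110609/312928.
The numerator is Q*f truncated at degree 1: P0 = a_0 = -1984/51909; P1 = a_1 + q1*a_0 = -2769714/13015849.

The Pade approximant has numerator coefficients [-1984/51909, -2769714/13015849]; denominator coefficients [1, 110609/312928].


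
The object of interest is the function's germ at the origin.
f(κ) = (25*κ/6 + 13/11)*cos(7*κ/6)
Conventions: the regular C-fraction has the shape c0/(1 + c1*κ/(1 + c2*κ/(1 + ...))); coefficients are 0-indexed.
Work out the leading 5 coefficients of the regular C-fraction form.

The regular C-fraction coefficients are [13/11, -275/78, 53177/14300, -637/3300, -875875/5743116].

Taylor coefficients (expand at 0): a_0 = 13/11, a_1 = 25/6, a_2 = -637/792, a_3 = -1225/432, a_4 = 31213/342144.
c0 = a_0 = 13/11. Peel one level at a time: if S = 1 + c*κ/S' with S'(0) = 1, then c is the κ-coefficient of S and S' = c*κ/(S - 1).
S_1 = c0/f = 1 + (-275/78)*κ + (53177/4056)*κ^2 + ...; c1 = -275/78.
S_2 = c1*κ/(S_1 - 1) = 1 + (53177/14300)*κ + (2605673/3630000)*κ^2 + ...; c2 = 53177/14300.
S_3 = c2*κ/(S_2 - 1) = 1 + (-637/3300)*κ + (-2028845/68917392)*κ^2 + ...; c3 = -637/3300.
S_4 = c3*κ/(S_3 - 1) = 1 + (-875875/5743116)*κ + ...; c4 = -875875/5743116.


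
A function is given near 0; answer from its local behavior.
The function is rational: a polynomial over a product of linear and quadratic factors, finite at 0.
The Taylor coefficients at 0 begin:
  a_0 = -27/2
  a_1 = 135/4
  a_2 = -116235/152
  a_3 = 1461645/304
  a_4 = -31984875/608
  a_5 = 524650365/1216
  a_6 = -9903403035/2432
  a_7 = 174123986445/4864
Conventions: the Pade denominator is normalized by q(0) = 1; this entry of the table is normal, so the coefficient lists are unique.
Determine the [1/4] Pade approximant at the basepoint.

The Pade approximant has numerator coefficients [-27/2, -2232333/20090]; denominator coefficients [1, 215583/20090, -1138167/38171, -12452886/38171, 579059199/725249].


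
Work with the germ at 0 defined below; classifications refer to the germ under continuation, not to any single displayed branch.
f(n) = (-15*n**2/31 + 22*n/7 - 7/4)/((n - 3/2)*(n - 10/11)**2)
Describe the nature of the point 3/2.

The point is a pole of order 1.

The denominator factor n - 3/2 vanishes at 3/2 and appears to the power 1; the numerator there equals 407/217, nonzero, and no other factor vanishes.
Hence a pole whose order is the multiplicity, 1.


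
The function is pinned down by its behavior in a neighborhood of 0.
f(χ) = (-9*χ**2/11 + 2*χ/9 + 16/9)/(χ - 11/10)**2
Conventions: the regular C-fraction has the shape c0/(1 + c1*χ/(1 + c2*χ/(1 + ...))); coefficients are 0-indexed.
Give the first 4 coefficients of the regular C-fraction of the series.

The regular C-fraction coefficients are [1600/1089, -171/88, 11845/15048, -1726082/22280445].

Taylor coefficients (expand at 0): a_0 = 1600/1089, a_1 = 3800/1331, a_2 = 434900/131769, a_3 = 5278000/1449459.
c0 = a_0 = 1600/1089. Peel one level at a time: if S = 1 + c*χ/S' with S'(0) = 1, then c is the χ-coefficient of S and S' = c*χ/(S - 1).
S_1 = c0/f = 1 + (-171/88)*χ + (11845/7744)*χ^2 + ...; c1 = -171/88.
S_2 = c1*χ/(S_1 - 1) = 1 + (11845/15048)*χ + (863041/14152644)*χ^2 + ...; c2 = 11845/15048.
S_3 = c2*χ/(S_2 - 1) = 1 + (-1726082/22280445)*χ + ...; c3 = -1726082/22280445.


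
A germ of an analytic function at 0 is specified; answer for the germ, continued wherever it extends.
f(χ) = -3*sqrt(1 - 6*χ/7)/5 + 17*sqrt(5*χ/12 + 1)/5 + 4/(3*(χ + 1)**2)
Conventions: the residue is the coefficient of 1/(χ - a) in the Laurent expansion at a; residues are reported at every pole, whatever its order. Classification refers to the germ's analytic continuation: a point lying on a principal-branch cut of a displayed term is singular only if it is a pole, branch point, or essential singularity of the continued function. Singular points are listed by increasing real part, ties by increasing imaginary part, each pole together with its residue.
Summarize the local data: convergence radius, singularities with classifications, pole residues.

Denominator factor (χ + 1)^2: pole of order 2 at -1, modulus 1.
Branch term (17/5)*sqrt(1 - χ/(-12/5)): its argument vanishes at χ = -12/5, a square-root branch point, modulus 12/5.
Branch term (-3/5)*sqrt(1 - χ/(7/6)): its argument vanishes at χ = 7/6, a square-root branch point, modulus 7/6.
The radius of convergence is the smallest modulus among the singular points: 1.
The branch terms are analytic at -1 and contribute nothing to the residue; only the rational part matters.
At the order-2 pole -1 set g(χ) = (χ - (-1))^2*(rational part) = 4/3.
Order-2 pole: residue = g'(a); g'(-1) = 0, so the residue is 0.
List the singular points by increasing real part (a conjugate pair: the negative imaginary part first).

Radius of convergence at 0: 1.
At -12/5: an algebraic (square-root) branch point.
At -1: a pole of order 2; residue 0.
At 7/6: an algebraic (square-root) branch point.


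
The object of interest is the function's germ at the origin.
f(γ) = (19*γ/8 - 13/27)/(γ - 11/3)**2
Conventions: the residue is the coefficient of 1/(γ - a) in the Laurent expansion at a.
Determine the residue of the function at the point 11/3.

At the order-2 pole 11/3 set g(γ) = (γ - (11/3))^2*f(γ) = 19*γ/8 - 13/27.
Order-2 pole: residue = g'(a); g'(11/3) = 19/8, so the residue is 19/8.

The residue is 19/8.


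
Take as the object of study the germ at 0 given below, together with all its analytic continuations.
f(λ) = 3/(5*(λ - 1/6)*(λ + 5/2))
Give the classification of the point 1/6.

The denominator factor λ - 1/6 vanishes at 1/6 and appears to the power 1; the numerator there equals 3/5, nonzero, and no other factor vanishes.
Hence a pole whose order is the multiplicity, 1.

The point is a pole of order 1.


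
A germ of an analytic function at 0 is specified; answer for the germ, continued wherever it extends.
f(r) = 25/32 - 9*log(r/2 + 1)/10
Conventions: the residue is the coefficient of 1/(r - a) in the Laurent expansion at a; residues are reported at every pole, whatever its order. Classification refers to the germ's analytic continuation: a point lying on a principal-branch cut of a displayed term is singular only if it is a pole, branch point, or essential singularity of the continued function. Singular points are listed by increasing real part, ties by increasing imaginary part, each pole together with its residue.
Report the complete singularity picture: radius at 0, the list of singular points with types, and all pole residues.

Branch term (-9/10)*log(1 - r/(-2)): its argument vanishes at r = -2, a logarithmic branch point, modulus 2.
The radius of convergence is the smallest modulus among the singular points: 2.

Radius of convergence at 0: 2.
At -2: a logarithmic branch point.


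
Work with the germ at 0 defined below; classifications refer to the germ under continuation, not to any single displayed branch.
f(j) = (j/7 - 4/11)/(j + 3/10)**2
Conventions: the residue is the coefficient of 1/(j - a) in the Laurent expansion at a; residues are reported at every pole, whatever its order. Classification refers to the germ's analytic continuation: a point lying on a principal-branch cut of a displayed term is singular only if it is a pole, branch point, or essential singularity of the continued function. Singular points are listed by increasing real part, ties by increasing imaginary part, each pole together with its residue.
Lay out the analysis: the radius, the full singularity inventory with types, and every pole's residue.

Radius of convergence at 0: 3/10.
At -3/10: a pole of order 2; residue 1/7.

Denominator factor (j + 3/10)^2: pole of order 2 at -3/10, modulus 3/10.
The radius of convergence is the smallest modulus among the singular points: 3/10.
At the order-2 pole -3/10 set g(j) = (j - (-3/10))^2*f(j) = j/7 - 4/11.
Order-2 pole: residue = g'(a); g'(-3/10) = 1/7, so the residue is 1/7.


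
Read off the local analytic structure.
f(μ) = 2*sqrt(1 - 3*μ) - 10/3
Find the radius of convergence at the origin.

The radius of convergence is 1/3.

Branch term (2)*sqrt(1 - μ/(1/3)): its argument vanishes at μ = 1/3, a square-root branch point, modulus 1/3.
The radius of convergence is the smallest modulus among the singular points: 1/3.


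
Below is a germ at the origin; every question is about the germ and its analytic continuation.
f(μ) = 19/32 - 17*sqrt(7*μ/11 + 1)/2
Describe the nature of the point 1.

The point is a regular point.

There is no denominator, hence no pole anywhere.
Branch term sqrt(1 - μ/(-11/7)): argument at 1 is 18/11, nonzero, so 1 is not its branch point (a point on a principal cut is still regular for the continued germ).
So the germ continues analytically to 1.


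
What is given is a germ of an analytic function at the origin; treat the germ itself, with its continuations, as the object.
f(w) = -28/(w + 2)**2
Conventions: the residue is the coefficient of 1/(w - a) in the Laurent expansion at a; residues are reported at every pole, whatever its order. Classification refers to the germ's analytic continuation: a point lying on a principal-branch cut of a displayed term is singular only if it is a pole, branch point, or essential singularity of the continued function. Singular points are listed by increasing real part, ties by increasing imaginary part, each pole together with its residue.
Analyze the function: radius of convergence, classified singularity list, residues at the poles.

Radius of convergence at 0: 2.
At -2: a pole of order 2; residue 0.

Denominator factor (w + 2)^2: pole of order 2 at -2, modulus 2.
The radius of convergence is the smallest modulus among the singular points: 2.
At the order-2 pole -2 set g(w) = (w - (-2))^2*f(w) = -28.
Order-2 pole: residue = g'(a); g'(-2) = 0, so the residue is 0.


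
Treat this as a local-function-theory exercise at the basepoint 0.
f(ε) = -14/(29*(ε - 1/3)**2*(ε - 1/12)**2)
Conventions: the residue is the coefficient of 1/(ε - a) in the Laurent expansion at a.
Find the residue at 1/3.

The residue is 1792/29.

At the order-2 pole 1/3 set g(ε) = (ε - (1/3))^2*f(ε) = -14/(29*(ε - 1/12)**2).
Order-2 pole: residue = g'(a); g'(1/3) = 1792/29, so the residue is 1792/29.


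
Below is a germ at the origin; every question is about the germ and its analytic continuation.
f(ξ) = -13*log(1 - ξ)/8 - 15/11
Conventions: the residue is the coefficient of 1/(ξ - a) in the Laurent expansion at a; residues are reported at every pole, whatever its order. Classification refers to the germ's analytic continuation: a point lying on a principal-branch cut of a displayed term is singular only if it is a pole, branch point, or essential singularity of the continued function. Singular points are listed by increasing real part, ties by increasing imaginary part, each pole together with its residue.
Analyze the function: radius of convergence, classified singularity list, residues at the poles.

Branch term (-13/8)*log(1 - ξ/(1)): its argument vanishes at ξ = 1, a logarithmic branch point, modulus 1.
The radius of convergence is the smallest modulus among the singular points: 1.

Radius of convergence at 0: 1.
At 1: a logarithmic branch point.


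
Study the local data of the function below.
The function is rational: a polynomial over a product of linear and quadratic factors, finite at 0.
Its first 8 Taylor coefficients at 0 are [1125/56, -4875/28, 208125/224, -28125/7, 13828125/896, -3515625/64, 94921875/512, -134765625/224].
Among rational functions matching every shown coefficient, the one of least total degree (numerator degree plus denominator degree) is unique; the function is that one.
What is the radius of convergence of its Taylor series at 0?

The radius of convergence is 2/5.

No rational of total degree below 4 reproduces all 8 coefficients; solving the [1/3] Pade equations on them gives f(λ) = (9/7 - 3*λ/2)/(λ + 2/5)**3, whose expansion matches every shown term.
Denominator factor (λ + 2/5)^3: pole of order 3 at -2/5, modulus 2/5.
The radius of convergence is the smallest modulus among the singular points: 2/5.


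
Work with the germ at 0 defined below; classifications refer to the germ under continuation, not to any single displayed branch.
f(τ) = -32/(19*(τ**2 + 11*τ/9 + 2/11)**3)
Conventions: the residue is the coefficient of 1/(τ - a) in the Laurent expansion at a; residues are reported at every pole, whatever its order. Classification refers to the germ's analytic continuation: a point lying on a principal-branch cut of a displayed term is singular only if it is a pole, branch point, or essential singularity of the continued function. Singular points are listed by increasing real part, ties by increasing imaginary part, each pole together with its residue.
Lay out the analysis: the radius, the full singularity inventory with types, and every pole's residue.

Denominator factor (τ**2 + 11*τ/9 + 2/11)^3: discriminant 683/891, real irrational roots -11/18 + (1/198)*sqrt(7513) and -11/18 - (1/198)*sqrt(7513); poles of order 3, moduli 11/18 - (1/198)*sqrt(7513) and 11/18 + (1/198)*sqrt(7513).
The radius of convergence is the smallest modulus among the singular points: 11/18 - (1/198)*sqrt(7513).
The factor τ**2 + 11*τ/9 + 2/11 splits as (τ - a)(τ - a') with a = -11/18 - (1/198)*sqrt(7513), a' = -11/18 + (1/198)*sqrt(7513). At the order-3 pole a set g(τ) = (τ - a)^3*f(τ) = [-32/19] / (τ - a')^3.
Order-3 pole: residue = g''(a)/2; g''(-11/18 - (1/198)*sqrt(7513)) = (2743652736/6053627753)*sqrt(7513), so the residue is (1371826368/6053627753)*sqrt(7513).
The factor τ**2 + 11*τ/9 + 2/11 splits as (τ - a)(τ - a') with a = -11/18 + (1/198)*sqrt(7513), a' = -11/18 - (1/198)*sqrt(7513). At the order-3 pole a set g(τ) = (τ - a)^3*f(τ) = [-32/19] / (τ - a')^3.
Order-3 pole: residue = g''(a)/2; g''(-11/18 + (1/198)*sqrt(7513)) = -(2743652736/6053627753)*sqrt(7513), so the residue is -(1371826368/6053627753)*sqrt(7513).
List the singular points by increasing real part (a conjugate pair: the negative imaginary part first).

Radius of convergence at 0: 11/18 - (1/198)*sqrt(7513).
At -11/18 - (1/198)*sqrt(7513): a pole of order 3; residue (1371826368/6053627753)*sqrt(7513).
At -11/18 + (1/198)*sqrt(7513): a pole of order 3; residue -(1371826368/6053627753)*sqrt(7513).


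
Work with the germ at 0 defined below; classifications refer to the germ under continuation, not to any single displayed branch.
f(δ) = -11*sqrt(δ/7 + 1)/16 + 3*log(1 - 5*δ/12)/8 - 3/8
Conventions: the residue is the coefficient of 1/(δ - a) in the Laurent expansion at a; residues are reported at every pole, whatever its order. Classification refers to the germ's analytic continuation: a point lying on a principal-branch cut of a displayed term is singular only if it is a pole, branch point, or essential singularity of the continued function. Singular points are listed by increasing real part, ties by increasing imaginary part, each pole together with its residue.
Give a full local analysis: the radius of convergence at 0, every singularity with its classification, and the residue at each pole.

Branch term (3/8)*log(1 - δ/(12/5)): its argument vanishes at δ = 12/5, a logarithmic branch point, modulus 12/5.
Branch term (-11/16)*sqrt(1 - δ/(-7)): its argument vanishes at δ = -7, a square-root branch point, modulus 7.
The radius of convergence is the smallest modulus among the singular points: 12/5.
List the singular points by increasing real part (a conjugate pair: the negative imaginary part first).

Radius of convergence at 0: 12/5.
At -7: an algebraic (square-root) branch point.
At 12/5: a logarithmic branch point.


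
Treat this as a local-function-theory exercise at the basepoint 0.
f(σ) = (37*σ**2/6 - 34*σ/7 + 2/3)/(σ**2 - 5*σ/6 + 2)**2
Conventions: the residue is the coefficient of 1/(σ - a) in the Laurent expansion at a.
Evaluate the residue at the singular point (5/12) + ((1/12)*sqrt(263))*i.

The factor σ**2 - 5*σ/6 + 2 splits as (σ - a)(σ - a') with a = (5/12) + ((1/12)*sqrt(263))*i, a' = (5/12) - ((1/12)*sqrt(263))*i. At the order-2 pole a set g(σ) = (σ - a)^2*f(σ) = [37*σ**2/6 - 34*σ/7 + 2/3] / (σ - a')^2.
Order-2 pole: residue = g'(a); g'((5/12) + ((1/12)*sqrt(263))*i) = -((33192/484183)*sqrt(263))*i, so the residue is -((33192/484183)*sqrt(263))*i.

The residue is -((33192/484183)*sqrt(263))*i.


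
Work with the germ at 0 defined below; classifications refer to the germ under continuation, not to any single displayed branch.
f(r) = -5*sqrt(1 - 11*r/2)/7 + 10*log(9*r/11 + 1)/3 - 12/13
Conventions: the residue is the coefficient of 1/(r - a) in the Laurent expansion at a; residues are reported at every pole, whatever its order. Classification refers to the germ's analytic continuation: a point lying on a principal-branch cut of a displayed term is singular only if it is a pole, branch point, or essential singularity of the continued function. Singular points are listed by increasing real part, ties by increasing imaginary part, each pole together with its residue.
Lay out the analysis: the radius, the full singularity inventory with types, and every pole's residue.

Radius of convergence at 0: 2/11.
At -11/9: a logarithmic branch point.
At 2/11: an algebraic (square-root) branch point.

Branch term (-5/7)*sqrt(1 - r/(2/11)): its argument vanishes at r = 2/11, a square-root branch point, modulus 2/11.
Branch term (10/3)*log(1 - r/(-11/9)): its argument vanishes at r = -11/9, a logarithmic branch point, modulus 11/9.
The radius of convergence is the smallest modulus among the singular points: 2/11.
List the singular points by increasing real part (a conjugate pair: the negative imaginary part first).


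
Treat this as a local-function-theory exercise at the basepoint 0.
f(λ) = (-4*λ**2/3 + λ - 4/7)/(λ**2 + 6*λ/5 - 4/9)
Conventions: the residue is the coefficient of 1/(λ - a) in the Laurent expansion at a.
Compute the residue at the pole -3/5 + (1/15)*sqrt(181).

The factor λ**2 + 6*λ/5 - 4/9 splits as (λ - a)(λ - a') with a = -3/5 + (1/15)*sqrt(181), a' = -3/5 - (1/15)*sqrt(181). At the order-1 pole a set g(λ) = (λ - a)*f(λ) = [-4*λ**2/3 + λ - 4/7] / (λ - a').
Simple pole: residue = g(a) at a = -3/5 + (1/15)*sqrt(181), which is 13/10 - (12871/114030)*sqrt(181).

The residue is 13/10 - (12871/114030)*sqrt(181).


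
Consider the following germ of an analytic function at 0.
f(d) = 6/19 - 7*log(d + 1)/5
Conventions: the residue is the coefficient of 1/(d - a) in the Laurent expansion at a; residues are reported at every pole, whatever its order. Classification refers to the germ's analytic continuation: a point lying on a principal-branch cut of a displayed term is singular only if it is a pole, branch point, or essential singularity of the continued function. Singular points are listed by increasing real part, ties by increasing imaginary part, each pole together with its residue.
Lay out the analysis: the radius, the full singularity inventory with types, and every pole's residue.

Radius of convergence at 0: 1.
At -1: a logarithmic branch point.

Branch term (-7/5)*log(1 - d/(-1)): its argument vanishes at d = -1, a logarithmic branch point, modulus 1.
The radius of convergence is the smallest modulus among the singular points: 1.


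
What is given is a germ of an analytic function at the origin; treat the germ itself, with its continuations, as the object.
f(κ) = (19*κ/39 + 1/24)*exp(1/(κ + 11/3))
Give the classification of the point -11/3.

The point is an essential singularity.

The exponent 1/(κ - (-11/3)) has a pole at -11/3, so exp(1/(κ - (-11/3))) takes every nonzero value near it: an essential singularity (not a pole of any order).


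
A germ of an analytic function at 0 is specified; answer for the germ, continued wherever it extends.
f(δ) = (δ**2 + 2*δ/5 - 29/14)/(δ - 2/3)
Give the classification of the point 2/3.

The denominator factor δ - 2/3 vanishes at 2/3 and appears to the power 1; the numerator there equals -857/630, nonzero, and no other factor vanishes.
Hence a pole whose order is the multiplicity, 1.

The point is a pole of order 1.


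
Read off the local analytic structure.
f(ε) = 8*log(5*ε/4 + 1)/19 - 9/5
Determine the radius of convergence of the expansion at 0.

The radius of convergence is 4/5.

Branch term (8/19)*log(1 - ε/(-4/5)): its argument vanishes at ε = -4/5, a logarithmic branch point, modulus 4/5.
The radius of convergence is the smallest modulus among the singular points: 4/5.


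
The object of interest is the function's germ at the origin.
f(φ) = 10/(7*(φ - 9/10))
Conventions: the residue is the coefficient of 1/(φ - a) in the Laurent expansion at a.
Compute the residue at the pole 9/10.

At the order-1 pole 9/10 set g(φ) = (φ - (9/10))*f(φ) = 10/7.
Simple pole: residue = g(a) at a = 9/10, which is 10/7.

The residue is 10/7.


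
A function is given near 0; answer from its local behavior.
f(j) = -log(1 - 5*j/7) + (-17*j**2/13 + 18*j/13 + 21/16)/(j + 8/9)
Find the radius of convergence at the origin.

Denominator factor (j + 8/9): pole of order 1 at -8/9, modulus 8/9.
Branch term (-1)*log(1 - j/(7/5)): its argument vanishes at j = 7/5, a logarithmic branch point, modulus 7/5.
The radius of convergence is the smallest modulus among the singular points: 8/9.

The radius of convergence is 8/9.


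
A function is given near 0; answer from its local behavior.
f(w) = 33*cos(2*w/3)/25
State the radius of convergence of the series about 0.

The factor cos(2*w/3) is entire and contributes no finite singular point.
The polynomial part has no poles.
No finite singular points: the Taylor series at 0 converges everywhere.

The radius of convergence is infinite.


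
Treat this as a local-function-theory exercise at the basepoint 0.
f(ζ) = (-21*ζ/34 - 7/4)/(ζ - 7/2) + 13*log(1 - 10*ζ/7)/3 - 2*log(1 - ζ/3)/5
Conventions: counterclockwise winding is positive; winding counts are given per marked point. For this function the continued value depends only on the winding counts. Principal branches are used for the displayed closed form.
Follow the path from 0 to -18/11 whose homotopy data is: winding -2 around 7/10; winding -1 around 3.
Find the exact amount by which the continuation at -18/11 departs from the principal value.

The rational part is single-valued and drops out of the difference; each branch term changes only by its own monodromy.
(13/3)*log(1 - ζ/(7/10)): each positive loop around 7/10 adds 2*pi*i to the log, so winding -2 contributes (13/3)*(-2)*2*pi*i = -(52/3)*pi*i.
(-2/5)*log(1 - ζ/(3)): each positive loop around 3 adds 2*pi*i to the log, so winding -1 contributes (-2/5)*(-1)*2*pi*i = (4/5)*pi*i.
Summing the contributions at ζ = -18/11 gives -(248/15)*pi*i.

Continued minus principal equals -(248/15)*pi*i.
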